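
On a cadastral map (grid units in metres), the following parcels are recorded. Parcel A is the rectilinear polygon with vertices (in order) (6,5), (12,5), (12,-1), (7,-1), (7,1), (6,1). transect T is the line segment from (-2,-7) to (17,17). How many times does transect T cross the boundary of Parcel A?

The segment meets the boundary at (7.5,5), (6,3.105).

2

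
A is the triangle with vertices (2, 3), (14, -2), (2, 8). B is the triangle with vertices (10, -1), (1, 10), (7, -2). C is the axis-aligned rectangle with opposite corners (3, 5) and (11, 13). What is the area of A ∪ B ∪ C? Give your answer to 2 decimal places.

By inclusion–exclusion:
Individual areas: |A| = 30, |B| = 21, |C| = 64.
|A∩B| = 12.0478.
|A∩C| = 2.8167.
|B∩C| = 2.4217.
|A∩B∩C| = 2.2273.
|A ∪ B ∪ C| = 115 − 17.2862 + 2.2273 = 99.94.

99.94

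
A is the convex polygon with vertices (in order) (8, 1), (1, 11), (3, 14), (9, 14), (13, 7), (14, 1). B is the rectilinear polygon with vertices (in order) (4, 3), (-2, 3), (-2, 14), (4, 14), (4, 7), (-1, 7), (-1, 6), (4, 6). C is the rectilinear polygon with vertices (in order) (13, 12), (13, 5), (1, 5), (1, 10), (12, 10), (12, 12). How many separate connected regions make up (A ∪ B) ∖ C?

(A ∪ B) ∖ C splits into 2 disjoint pieces (area 73.5714, area 28.6).

2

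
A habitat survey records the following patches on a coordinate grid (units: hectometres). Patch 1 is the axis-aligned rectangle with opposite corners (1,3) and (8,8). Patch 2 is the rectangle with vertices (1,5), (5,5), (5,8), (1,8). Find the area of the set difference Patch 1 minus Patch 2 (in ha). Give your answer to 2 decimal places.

|Patch 1∩Patch 2|: x∈[1,5], y∈[5,8] → 4·3 = 12.
|Patch 1| = 35.
|Patch 1 ∖ Patch 2| = |Patch 1| − |Patch 1∩Patch 2| = 35 − 12 = 23.00.

23.00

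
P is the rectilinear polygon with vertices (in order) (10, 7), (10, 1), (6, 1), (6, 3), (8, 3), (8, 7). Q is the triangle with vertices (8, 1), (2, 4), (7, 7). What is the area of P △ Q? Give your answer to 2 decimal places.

27.17

|P| = 16, |Q| = 16.5, |P∩Q| = 2.6667.
|P △ Q| = |P| + |Q| − 2·|P∩Q| = 16 + 16.5 − 5.3333 = 27.17.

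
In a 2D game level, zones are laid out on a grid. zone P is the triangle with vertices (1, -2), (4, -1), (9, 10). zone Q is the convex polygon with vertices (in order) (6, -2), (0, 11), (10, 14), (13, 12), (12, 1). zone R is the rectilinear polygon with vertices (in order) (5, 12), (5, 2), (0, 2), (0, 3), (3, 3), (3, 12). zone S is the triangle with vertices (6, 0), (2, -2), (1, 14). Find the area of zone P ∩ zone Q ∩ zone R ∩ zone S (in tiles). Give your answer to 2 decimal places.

1.06

The intersection is the polygon with vertices (4.721,3.581), (5,2.8), (5,2), (4.154,2), (3.954,2.432).
By the shoelace formula its area is 1.06.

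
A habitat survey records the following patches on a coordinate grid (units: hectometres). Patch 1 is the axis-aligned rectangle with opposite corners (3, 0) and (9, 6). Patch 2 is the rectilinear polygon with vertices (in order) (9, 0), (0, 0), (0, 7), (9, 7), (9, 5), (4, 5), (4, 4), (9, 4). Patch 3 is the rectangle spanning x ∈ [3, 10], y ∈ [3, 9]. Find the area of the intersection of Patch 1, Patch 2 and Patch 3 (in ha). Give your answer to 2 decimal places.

13.00

The intersection is the polygon with vertices (3,6), (9,6), (9,5), (4,5), (4,4), (9,4), (9,3), (3,3).
By the shoelace formula its area is 13.00.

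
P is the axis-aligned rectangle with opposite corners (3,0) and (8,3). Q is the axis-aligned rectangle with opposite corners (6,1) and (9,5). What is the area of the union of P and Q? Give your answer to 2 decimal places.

By inclusion–exclusion:
Individual areas: |P| = 15, |Q| = 12.
|P∩Q|: x∈[6,8], y∈[1,3] → 2·2 = 4.
|P ∪ Q| = 27 − 4 = 23.00.

23.00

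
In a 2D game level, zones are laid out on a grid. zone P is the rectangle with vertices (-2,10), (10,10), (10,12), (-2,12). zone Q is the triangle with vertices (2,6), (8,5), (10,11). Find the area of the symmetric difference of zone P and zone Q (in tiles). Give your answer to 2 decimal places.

|zone P| = 24, |zone Q| = 19, |zone P∩zone Q| = 0.6333.
|zone P △ zone Q| = |zone P| + |zone Q| − 2·|zone P∩zone Q| = 24 + 19 − 1.2667 = 41.73.

41.73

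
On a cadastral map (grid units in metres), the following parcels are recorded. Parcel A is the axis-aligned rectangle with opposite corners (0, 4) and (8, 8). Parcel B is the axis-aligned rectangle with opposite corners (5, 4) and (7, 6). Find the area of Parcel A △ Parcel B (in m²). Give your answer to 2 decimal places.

28.00

|Parcel A∩Parcel B|: x∈[5,7], y∈[4,6] → 2·2 = 4.
|Parcel A △ Parcel B| = |Parcel A| + |Parcel B| − 2·|Parcel A∩Parcel B| = 32 + 4 − 8 = 28.00.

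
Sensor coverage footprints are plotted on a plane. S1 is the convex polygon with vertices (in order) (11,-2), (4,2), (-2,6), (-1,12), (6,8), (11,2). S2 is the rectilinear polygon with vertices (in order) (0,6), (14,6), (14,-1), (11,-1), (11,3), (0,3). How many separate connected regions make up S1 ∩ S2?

1

S1 ∩ S2 is a single connected region.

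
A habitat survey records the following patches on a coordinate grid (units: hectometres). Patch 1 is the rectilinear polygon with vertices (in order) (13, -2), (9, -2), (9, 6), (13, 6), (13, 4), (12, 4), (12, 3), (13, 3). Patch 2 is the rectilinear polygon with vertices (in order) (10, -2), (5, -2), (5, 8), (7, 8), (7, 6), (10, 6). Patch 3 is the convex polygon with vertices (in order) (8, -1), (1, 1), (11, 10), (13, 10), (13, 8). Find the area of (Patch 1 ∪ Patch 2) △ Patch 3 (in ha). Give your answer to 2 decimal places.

59.85

|Patch 1 ∪ Patch 2| = 67.
|(Patch 1 ∪ Patch 2) ∩ Patch 3| = 32.3254.
|(Patch 1 ∪ Patch 2) △ Patch 3| = 67 + 57.5 − 64.6508 = 59.85.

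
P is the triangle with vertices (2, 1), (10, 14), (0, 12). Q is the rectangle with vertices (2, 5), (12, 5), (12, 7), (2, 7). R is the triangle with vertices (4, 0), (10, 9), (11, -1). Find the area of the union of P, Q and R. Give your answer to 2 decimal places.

By inclusion–exclusion:
Individual areas: |P| = 57, |Q| = 20, |R| = 34.5.
|P∩Q| = 6.1538.
|P∩R| = 0.
|Q∩R| = 4.6.
|P∩Q∩R| = 0.
|P ∪ Q ∪ R| = 111.5 − 10.7538 + 0 = 100.75.

100.75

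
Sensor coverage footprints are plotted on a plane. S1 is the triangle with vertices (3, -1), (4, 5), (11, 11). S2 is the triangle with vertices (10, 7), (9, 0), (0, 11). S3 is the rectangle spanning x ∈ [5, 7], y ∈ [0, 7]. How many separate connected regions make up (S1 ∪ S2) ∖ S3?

1

(S1 ∪ S2) ∖ S3 is a single connected region.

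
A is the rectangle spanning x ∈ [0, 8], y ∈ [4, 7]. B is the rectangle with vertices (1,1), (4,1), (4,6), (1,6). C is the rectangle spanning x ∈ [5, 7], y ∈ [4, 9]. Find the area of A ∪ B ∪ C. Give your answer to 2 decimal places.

By inclusion–exclusion:
Individual areas: |A| = 24, |B| = 15, |C| = 10.
|A∩B|: x∈[1,4], y∈[4,6] → 3·2 = 6.
|A∩C|: x∈[5,7], y∈[4,7] → 2·3 = 6.
|B∩C| = 0 (no overlap).
|A∩B∩C| = 0.
|A ∪ B ∪ C| = 49 − 12 + 0 = 37.00.

37.00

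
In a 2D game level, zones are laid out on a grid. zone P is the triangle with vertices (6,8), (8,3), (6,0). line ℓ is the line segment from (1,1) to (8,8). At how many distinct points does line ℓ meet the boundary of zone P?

The segment meets the boundary at (6.571,6.571), (6,6).

2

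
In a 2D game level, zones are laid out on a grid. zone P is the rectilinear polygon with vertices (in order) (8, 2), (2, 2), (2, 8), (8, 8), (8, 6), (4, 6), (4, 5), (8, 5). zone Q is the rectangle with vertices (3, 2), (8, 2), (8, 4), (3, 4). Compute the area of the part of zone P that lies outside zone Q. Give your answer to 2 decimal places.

22.00

|zone P| = 32, |zone P∩zone Q| = 10.
|zone P ∖ zone Q| = |zone P| − |zone P∩zone Q| = 32 − 10 = 22.00.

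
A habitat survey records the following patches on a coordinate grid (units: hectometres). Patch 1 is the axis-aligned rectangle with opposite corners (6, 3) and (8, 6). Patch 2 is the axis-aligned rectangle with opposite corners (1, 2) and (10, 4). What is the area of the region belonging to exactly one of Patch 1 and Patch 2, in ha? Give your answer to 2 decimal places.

20.00

|Patch 1∩Patch 2|: x∈[6,8], y∈[3,4] → 2·1 = 2.
|Patch 1 △ Patch 2| = |Patch 1| + |Patch 2| − 2·|Patch 1∩Patch 2| = 6 + 18 − 4 = 20.00.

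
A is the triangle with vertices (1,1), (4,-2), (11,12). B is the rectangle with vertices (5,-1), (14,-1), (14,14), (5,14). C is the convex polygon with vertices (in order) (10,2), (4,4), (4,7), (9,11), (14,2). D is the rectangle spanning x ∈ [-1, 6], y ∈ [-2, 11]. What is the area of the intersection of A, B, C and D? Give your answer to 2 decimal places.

The intersection is the polygon with vertices (5,3.667), (5,5.4), (6,6.5), (6,3.333).
By the shoelace formula its area is 2.45.

2.45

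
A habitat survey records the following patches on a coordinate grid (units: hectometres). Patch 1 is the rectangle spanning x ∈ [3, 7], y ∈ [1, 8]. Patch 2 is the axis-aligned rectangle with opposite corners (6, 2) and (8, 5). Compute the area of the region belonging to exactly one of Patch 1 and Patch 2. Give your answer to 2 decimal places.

|Patch 1∩Patch 2|: x∈[6,7], y∈[2,5] → 1·3 = 3.
|Patch 1 △ Patch 2| = |Patch 1| + |Patch 2| − 2·|Patch 1∩Patch 2| = 28 + 6 − 6 = 28.00.

28.00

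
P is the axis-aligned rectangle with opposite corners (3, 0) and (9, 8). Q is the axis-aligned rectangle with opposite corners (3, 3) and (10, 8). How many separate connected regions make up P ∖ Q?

1

P ∖ Q is a single connected region.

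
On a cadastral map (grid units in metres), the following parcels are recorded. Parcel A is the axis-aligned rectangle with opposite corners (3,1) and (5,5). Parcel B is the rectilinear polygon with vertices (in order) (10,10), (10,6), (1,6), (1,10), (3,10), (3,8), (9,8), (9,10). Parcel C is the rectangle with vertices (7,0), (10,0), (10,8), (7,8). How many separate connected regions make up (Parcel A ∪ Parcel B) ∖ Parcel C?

(Parcel A ∪ Parcel B) ∖ Parcel C splits into 3 disjoint pieces (area 8, area 2, area 16).

3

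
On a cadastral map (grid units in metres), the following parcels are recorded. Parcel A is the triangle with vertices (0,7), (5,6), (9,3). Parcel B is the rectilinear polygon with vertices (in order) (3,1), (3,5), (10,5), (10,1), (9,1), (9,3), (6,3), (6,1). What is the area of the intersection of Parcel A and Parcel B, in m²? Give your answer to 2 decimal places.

1.83

The intersection is the polygon with vertices (9,3), (4.5,5), (6.333,5).
By the shoelace formula its area is 1.83.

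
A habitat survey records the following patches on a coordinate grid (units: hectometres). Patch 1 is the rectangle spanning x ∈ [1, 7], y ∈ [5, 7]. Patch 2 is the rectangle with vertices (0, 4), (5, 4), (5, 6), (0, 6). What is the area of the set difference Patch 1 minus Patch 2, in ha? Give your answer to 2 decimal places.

|Patch 1∩Patch 2|: x∈[1,5], y∈[5,6] → 4·1 = 4.
|Patch 1| = 12.
|Patch 1 ∖ Patch 2| = |Patch 1| − |Patch 1∩Patch 2| = 12 − 4 = 8.00.

8.00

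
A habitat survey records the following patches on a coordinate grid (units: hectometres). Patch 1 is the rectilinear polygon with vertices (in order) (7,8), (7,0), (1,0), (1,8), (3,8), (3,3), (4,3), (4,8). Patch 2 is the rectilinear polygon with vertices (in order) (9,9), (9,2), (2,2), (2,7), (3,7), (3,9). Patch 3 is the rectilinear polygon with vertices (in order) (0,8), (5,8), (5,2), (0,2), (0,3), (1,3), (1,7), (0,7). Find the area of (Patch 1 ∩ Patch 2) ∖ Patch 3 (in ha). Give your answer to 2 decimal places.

12.00

|Patch 1 ∩ Patch 2| = 24.
|(Patch 1 ∩ Patch 2) ∩ Patch 3| = 12.
|(Patch 1 ∩ Patch 2) ∖ Patch 3| = 24 − 12 = 12.00.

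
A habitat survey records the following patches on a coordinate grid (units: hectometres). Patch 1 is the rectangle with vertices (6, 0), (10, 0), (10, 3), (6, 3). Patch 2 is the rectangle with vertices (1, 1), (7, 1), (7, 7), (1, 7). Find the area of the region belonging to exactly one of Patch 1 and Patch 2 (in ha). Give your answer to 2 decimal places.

|Patch 1∩Patch 2|: x∈[6,7], y∈[1,3] → 1·2 = 2.
|Patch 1 △ Patch 2| = |Patch 1| + |Patch 2| − 2·|Patch 1∩Patch 2| = 12 + 36 − 4 = 44.00.

44.00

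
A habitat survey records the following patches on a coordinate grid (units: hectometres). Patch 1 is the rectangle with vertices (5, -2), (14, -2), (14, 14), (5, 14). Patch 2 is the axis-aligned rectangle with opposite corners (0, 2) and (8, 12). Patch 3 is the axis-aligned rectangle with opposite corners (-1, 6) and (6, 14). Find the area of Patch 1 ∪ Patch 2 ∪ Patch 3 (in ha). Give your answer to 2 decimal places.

212.00

By inclusion–exclusion:
Individual areas: |Patch 1| = 144, |Patch 2| = 80, |Patch 3| = 56.
|Patch 1∩Patch 2|: x∈[5,8], y∈[2,12] → 3·10 = 30.
|Patch 1∩Patch 3|: x∈[5,6], y∈[6,14] → 1·8 = 8.
|Patch 2∩Patch 3|: x∈[0,6], y∈[6,12] → 6·6 = 36.
|Patch 1∩Patch 2∩Patch 3| = 6.
|Patch 1 ∪ Patch 2 ∪ Patch 3| = 280 − 74 + 6 = 212.00.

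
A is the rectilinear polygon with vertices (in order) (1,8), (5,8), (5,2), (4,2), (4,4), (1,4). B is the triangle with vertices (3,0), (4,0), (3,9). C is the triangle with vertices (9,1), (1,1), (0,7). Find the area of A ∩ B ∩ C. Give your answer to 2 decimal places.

The intersection is the polygon with vertices (3.556,4), (3,4), (3,5), (3.48,4.68).
By the shoelace formula its area is 0.43.

0.43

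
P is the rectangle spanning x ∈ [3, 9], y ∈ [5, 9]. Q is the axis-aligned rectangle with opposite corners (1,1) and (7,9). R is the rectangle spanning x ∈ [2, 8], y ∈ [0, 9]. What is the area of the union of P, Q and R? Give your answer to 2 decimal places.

By inclusion–exclusion:
Individual areas: |P| = 24, |Q| = 48, |R| = 54.
|P∩Q|: x∈[3,7], y∈[5,9] → 4·4 = 16.
|P∩R|: x∈[3,8], y∈[5,9] → 5·4 = 20.
|Q∩R|: x∈[2,7], y∈[1,9] → 5·8 = 40.
|P∩Q∩R| = 16.
|P ∪ Q ∪ R| = 126 − 76 + 16 = 66.00.

66.00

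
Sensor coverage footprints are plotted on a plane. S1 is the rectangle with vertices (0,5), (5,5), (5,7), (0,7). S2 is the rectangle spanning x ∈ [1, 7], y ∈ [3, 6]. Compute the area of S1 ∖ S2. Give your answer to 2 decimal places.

|S1∩S2|: x∈[1,5], y∈[5,6] → 4·1 = 4.
|S1| = 10.
|S1 ∖ S2| = |S1| − |S1∩S2| = 10 − 4 = 6.00.

6.00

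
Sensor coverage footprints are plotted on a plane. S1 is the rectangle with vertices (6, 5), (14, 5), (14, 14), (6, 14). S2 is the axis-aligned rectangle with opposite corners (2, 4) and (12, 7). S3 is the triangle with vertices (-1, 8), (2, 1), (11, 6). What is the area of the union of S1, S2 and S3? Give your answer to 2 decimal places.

108.60

By inclusion–exclusion:
Individual areas: |S1| = 72, |S2| = 30, |S3| = 39.
|S1∩S2|: x∈[6,12], y∈[5,7] → 6·2 = 12.
|S1∩S3| = 6.1833.
|S2∩S3| = 20.4.
|S1∩S2∩S3| = 6.1833.
|S1 ∪ S2 ∪ S3| = 141 − 38.5833 + 6.1833 = 108.60.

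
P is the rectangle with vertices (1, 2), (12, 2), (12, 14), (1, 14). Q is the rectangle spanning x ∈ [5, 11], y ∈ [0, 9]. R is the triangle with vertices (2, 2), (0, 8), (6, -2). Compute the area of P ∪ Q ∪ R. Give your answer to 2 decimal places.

By inclusion–exclusion:
Individual areas: |P| = 132, |Q| = 54, |R| = 8.
|P∩Q|: x∈[5,11], y∈[2,9] → 6·7 = 42.
|P∩R| = 4.1333.
|Q∩R| = 0.
|P∩Q∩R| = 0.
|P ∪ Q ∪ R| = 194 − 46.1333 + 0 = 147.87.

147.87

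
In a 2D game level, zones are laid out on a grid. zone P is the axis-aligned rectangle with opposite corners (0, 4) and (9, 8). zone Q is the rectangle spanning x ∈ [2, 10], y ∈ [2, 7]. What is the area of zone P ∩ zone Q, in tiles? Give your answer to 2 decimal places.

21.00

|zone P∩zone Q|: x∈[2,9], y∈[4,7] → 7·3 = 21.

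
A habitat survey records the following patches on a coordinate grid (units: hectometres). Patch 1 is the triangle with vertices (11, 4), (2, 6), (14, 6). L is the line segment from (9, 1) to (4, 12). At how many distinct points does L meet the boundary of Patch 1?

The segment meets the boundary at (6.727,6), (7.258,4.831).

2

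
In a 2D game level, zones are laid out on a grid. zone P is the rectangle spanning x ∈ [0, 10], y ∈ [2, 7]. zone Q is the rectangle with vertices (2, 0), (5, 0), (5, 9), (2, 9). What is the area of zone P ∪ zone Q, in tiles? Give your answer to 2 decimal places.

By inclusion–exclusion:
Individual areas: |zone P| = 50, |zone Q| = 27.
|zone P∩zone Q|: x∈[2,5], y∈[2,7] → 3·5 = 15.
|zone P ∪ zone Q| = 77 − 15 = 62.00.

62.00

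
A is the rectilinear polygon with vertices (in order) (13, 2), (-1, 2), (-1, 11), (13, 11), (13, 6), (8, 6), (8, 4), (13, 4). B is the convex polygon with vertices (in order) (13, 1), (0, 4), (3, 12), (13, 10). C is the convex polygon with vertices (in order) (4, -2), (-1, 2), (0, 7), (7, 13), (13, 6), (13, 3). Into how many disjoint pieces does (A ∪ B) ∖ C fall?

3

(A ∪ B) ∖ C splits into 3 disjoint pieces (area 17.6199, area 10.7143, area 2.5435).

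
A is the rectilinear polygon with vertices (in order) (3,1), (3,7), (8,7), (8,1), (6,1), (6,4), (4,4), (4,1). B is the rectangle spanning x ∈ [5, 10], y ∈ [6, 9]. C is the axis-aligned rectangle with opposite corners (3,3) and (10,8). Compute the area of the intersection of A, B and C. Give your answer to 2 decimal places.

The intersection is the polygon with vertices (8,6), (5,6), (5,7), (8,7).
By the shoelace formula its area is 3.00.

3.00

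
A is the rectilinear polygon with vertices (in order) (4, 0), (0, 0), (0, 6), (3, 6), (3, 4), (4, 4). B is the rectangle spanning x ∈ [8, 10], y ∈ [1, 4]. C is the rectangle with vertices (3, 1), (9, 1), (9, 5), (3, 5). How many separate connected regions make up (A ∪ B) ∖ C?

2

(A ∪ B) ∖ C splits into 2 disjoint pieces (area 19, area 3).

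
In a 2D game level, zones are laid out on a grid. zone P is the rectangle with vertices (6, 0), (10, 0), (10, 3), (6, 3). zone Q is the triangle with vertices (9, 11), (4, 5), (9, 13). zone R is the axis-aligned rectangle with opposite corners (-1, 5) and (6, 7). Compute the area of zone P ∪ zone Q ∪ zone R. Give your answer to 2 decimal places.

30.58

By inclusion–exclusion:
Individual areas: |zone P| = 12, |zone Q| = 5, |zone R| = 14.
|zone P∩zone Q| = 0.
|zone P∩zone R| = 0 (no overlap).
|zone Q∩zone R| = 0.4167.
|zone P∩zone Q∩zone R| = 0.
|zone P ∪ zone Q ∪ zone R| = 31 − 0.4167 + 0 = 30.58.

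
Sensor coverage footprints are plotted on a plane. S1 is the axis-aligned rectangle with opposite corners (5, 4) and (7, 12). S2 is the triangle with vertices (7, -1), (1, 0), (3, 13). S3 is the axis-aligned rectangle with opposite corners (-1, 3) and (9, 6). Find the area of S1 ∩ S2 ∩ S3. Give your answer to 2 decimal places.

0.57

The intersection is the polygon with vertices (5,6), (5.571,4), (5,4).
By the shoelace formula its area is 0.57.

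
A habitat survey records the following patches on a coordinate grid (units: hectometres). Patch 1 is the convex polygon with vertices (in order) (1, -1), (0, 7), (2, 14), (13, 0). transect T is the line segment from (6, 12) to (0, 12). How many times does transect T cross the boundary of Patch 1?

2

The segment meets the boundary at (3.571,12), (1.429,12).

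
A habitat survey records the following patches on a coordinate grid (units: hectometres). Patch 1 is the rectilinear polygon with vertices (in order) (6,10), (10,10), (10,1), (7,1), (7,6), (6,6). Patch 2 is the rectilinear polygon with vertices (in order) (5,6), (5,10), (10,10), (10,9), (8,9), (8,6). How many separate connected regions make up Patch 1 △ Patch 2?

2

Patch 1 △ Patch 2 splits into 2 disjoint pieces (area 21, area 4).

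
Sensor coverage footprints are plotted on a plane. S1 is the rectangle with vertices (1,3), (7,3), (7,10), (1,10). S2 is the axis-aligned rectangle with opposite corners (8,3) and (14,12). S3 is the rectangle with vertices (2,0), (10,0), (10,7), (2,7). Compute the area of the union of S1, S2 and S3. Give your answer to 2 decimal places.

By inclusion–exclusion:
Individual areas: |S1| = 42, |S2| = 54, |S3| = 56.
|S1∩S2| = 0 (no overlap).
|S1∩S3|: x∈[2,7], y∈[3,7] → 5·4 = 20.
|S2∩S3|: x∈[8,10], y∈[3,7] → 2·4 = 8.
|S1∩S2∩S3| = 0.
|S1 ∪ S2 ∪ S3| = 152 − 28 + 0 = 124.00.

124.00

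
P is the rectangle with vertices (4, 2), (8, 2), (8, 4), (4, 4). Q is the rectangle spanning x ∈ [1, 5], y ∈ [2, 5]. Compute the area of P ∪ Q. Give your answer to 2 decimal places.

18.00

By inclusion–exclusion:
Individual areas: |P| = 8, |Q| = 12.
|P∩Q|: x∈[4,5], y∈[2,4] → 1·2 = 2.
|P ∪ Q| = 20 − 2 = 18.00.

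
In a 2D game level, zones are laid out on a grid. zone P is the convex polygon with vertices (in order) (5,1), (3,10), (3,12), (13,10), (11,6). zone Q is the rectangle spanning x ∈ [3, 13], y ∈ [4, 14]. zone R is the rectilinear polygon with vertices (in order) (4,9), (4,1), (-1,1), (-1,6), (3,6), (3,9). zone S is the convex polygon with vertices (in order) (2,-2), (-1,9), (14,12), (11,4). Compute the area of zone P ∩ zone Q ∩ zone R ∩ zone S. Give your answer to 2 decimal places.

The intersection is the polygon with vertices (4,9), (4,5.5), (3.222,9).
By the shoelace formula its area is 1.36.

1.36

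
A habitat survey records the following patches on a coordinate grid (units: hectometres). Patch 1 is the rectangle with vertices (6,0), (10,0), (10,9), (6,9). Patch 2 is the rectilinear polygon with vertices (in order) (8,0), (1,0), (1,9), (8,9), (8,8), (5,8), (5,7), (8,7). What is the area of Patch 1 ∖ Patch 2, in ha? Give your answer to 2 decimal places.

|Patch 1| = 36, |Patch 1∩Patch 2| = 16.
|Patch 1 ∖ Patch 2| = |Patch 1| − |Patch 1∩Patch 2| = 36 − 16 = 20.00.

20.00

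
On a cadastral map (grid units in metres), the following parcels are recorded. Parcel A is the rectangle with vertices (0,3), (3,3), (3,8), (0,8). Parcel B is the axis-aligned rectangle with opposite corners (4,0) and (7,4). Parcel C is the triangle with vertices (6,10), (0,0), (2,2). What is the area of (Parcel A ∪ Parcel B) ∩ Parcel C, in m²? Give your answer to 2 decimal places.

The region (Parcel A ∪ Parcel B) ∩ Parcel C is the polygon with vertices (3,4), (2.5,3), (1.8,3), (3,5).
By the shoelace formula its area is 0.95.

0.95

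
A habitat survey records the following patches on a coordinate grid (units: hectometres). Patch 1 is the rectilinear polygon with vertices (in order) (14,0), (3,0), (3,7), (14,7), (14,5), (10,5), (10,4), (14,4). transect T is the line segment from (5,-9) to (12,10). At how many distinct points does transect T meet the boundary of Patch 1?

4

The segment meets the boundary at (10.895,7), (10.158,5), (10,4.571), (8.316,0).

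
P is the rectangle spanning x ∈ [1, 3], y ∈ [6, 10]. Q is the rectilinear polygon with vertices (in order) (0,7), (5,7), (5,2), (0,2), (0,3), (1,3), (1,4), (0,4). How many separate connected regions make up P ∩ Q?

P ∩ Q is a single connected region.

1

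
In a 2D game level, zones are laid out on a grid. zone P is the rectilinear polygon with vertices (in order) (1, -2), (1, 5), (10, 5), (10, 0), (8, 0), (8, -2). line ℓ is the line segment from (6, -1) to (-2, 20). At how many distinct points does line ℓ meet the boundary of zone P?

The segment meets the boundary at (3.714,5).

1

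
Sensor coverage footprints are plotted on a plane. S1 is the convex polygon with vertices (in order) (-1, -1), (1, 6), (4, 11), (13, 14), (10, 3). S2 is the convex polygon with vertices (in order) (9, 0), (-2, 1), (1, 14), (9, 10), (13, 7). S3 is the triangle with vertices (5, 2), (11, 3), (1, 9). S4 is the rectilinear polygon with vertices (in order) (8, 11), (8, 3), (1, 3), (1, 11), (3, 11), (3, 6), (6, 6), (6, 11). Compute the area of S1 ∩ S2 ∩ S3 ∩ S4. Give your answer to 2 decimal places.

13.65

The intersection is the polygon with vertices (3,7.8), (3,6), (6,6), (8,4.8), (8,3), (4.429,3), (1.878,7.463), (2.324,8.206).
By the shoelace formula its area is 13.65.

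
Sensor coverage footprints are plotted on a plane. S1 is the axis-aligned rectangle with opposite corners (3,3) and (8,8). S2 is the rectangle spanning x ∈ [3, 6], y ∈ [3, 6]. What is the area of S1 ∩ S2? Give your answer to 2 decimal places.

|S1∩S2|: x∈[3,6], y∈[3,6] → 3·3 = 9.

9.00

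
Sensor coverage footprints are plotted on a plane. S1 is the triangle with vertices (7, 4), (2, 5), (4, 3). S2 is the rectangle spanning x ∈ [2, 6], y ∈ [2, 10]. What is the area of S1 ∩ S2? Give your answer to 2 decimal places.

The intersection is the polygon with vertices (6,4.2), (6,3.667), (4,3), (2,5).
By the shoelace formula its area is 3.73.

3.73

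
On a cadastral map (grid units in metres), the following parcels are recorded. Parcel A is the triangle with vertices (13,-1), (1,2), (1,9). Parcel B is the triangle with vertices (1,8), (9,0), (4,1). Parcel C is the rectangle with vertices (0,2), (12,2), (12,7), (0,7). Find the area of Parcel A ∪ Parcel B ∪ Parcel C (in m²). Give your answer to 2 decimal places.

75.64

By inclusion–exclusion:
Individual areas: |Parcel A| = 42, |Parcel B| = 16, |Parcel C| = 60.
|Parcel A∩Parcel B| = 15.36.
|Parcel A∩Parcel C| = 27.
|Parcel B∩Parcel C| = 10.
|Parcel A∩Parcel B∩Parcel C| = 10.
|Parcel A ∪ Parcel B ∪ Parcel C| = 118 − 52.36 + 10 = 75.64.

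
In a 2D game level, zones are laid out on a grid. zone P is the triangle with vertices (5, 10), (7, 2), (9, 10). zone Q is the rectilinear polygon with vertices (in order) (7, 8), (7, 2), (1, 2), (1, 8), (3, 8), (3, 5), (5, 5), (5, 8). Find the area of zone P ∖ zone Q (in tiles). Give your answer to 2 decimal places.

11.50

|zone P| = 16, |zone P∩zone Q| = 4.5.
|zone P ∖ zone Q| = |zone P| − |zone P∩zone Q| = 16 − 4.5 = 11.50.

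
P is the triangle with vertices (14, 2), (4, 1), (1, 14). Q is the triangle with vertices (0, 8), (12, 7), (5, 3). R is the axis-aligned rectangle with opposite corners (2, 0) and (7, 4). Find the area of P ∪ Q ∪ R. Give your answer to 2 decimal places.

By inclusion–exclusion:
Individual areas: |P| = 66.5, |Q| = 27.5, |R| = 20.
|P∩Q| = 21.4507.
|P∩R| = 9.5885.
|Q∩R| = 1.375.
|P∩Q∩R| = 1.375.
|P ∪ Q ∪ R| = 114 − 32.4142 + 1.375 = 82.96.

82.96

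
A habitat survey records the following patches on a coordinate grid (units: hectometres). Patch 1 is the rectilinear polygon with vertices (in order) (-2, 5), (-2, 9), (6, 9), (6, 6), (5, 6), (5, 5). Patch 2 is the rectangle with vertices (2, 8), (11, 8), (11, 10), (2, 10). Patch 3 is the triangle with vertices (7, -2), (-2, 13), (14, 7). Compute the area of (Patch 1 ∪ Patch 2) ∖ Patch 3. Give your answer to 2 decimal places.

19.09

|Patch 1 ∪ Patch 2| = 45.
|(Patch 1 ∪ Patch 2) ∩ Patch 3| = 25.9125.
|(Patch 1 ∪ Patch 2) ∖ Patch 3| = 45 − 25.9125 = 19.09.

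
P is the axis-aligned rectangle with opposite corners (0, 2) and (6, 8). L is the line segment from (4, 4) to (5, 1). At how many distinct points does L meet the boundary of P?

The segment meets the boundary at (4.667,2).

1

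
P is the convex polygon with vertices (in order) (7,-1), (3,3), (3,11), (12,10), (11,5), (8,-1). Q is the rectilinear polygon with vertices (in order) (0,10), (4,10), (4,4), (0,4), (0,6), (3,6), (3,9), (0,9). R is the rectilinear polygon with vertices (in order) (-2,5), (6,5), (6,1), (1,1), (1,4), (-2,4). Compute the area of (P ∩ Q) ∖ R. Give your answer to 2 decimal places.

|P ∩ Q| = 6.
|(P ∩ Q) ∩ R| = 1.
|(P ∩ Q) ∖ R| = 6 − 1 = 5.00.

5.00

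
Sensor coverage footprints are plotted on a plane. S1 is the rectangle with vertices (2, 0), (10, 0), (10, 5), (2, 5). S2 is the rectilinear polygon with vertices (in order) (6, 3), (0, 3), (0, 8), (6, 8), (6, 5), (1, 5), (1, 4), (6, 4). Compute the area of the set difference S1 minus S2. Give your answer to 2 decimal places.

|S1| = 40, |S1∩S2| = 4.
|S1 ∖ S2| = |S1| − |S1∩S2| = 40 − 4 = 36.00.

36.00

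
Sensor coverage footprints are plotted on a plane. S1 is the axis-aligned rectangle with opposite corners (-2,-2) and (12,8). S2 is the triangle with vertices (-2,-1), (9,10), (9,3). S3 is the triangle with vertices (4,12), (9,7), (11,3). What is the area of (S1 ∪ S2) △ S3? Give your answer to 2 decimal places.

140.06

|S1 ∪ S2| = 142.
|(S1 ∪ S2) ∩ S3| = 3.4688.
|(S1 ∪ S2) △ S3| = 142 + 5 − 6.9375 = 140.06.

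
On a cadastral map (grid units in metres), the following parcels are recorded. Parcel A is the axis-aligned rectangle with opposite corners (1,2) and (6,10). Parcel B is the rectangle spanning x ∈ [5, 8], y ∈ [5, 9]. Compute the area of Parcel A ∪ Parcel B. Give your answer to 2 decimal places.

48.00

By inclusion–exclusion:
Individual areas: |Parcel A| = 40, |Parcel B| = 12.
|Parcel A∩Parcel B|: x∈[5,6], y∈[5,9] → 1·4 = 4.
|Parcel A ∪ Parcel B| = 52 − 4 = 48.00.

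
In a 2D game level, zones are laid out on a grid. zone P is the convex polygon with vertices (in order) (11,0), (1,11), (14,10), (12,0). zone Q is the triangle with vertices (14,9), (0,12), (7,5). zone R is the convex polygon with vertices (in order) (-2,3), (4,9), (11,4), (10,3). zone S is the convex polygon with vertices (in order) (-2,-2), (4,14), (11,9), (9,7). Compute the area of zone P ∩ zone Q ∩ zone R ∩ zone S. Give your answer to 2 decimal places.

5.23

The intersection is the polygon with vertices (3.5,8.5), (4,9), (7.975,6.161), (6.8,5.2).
By the shoelace formula its area is 5.23.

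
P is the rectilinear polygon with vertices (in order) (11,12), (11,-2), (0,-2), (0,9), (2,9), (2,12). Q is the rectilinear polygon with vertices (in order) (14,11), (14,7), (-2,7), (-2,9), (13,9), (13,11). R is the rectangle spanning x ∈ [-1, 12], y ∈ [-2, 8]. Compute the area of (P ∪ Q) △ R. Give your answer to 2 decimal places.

66.00

|P ∪ Q| = 160.
|(P ∪ Q) ∩ R| = 112.
|(P ∪ Q) △ R| = 160 + 130 − 224 = 66.00.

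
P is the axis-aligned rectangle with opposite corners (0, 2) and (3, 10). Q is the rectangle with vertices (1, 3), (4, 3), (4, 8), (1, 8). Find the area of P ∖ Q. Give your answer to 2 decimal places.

14.00

|P∩Q|: x∈[1,3], y∈[3,8] → 2·5 = 10.
|P| = 24.
|P ∖ Q| = |P| − |P∩Q| = 24 − 10 = 14.00.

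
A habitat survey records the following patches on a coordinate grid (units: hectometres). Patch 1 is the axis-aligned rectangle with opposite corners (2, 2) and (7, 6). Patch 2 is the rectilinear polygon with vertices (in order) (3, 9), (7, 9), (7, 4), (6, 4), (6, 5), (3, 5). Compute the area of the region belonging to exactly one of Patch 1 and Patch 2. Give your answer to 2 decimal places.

|Patch 1| = 20, |Patch 2| = 17, |Patch 1∩Patch 2| = 5.
|Patch 1 △ Patch 2| = |Patch 1| + |Patch 2| − 2·|Patch 1∩Patch 2| = 20 + 17 − 10 = 27.00.

27.00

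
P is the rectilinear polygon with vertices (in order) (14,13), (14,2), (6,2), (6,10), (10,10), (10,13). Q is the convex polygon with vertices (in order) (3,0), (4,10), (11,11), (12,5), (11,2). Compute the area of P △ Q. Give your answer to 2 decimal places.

|P| = 76, |Q| = 75, |P∩Q| = 45.4286.
|P △ Q| = |P| + |Q| − 2·|P∩Q| = 76 + 75 − 90.8571 = 60.14.

60.14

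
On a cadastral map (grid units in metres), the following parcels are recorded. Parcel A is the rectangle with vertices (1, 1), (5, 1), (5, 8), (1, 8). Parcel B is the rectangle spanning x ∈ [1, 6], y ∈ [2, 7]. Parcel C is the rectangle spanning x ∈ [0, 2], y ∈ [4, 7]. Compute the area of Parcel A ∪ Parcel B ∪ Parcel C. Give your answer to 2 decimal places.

By inclusion–exclusion:
Individual areas: |Parcel A| = 28, |Parcel B| = 25, |Parcel C| = 6.
|Parcel A∩Parcel B|: x∈[1,5], y∈[2,7] → 4·5 = 20.
|Parcel A∩Parcel C|: x∈[1,2], y∈[4,7] → 1·3 = 3.
|Parcel B∩Parcel C|: x∈[1,2], y∈[4,7] → 1·3 = 3.
|Parcel A∩Parcel B∩Parcel C| = 3.
|Parcel A ∪ Parcel B ∪ Parcel C| = 59 − 26 + 3 = 36.00.

36.00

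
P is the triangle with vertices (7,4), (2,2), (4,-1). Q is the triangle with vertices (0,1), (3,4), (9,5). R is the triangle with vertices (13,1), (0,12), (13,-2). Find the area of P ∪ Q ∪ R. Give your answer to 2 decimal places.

By inclusion–exclusion:
Individual areas: |P| = 9.5, |Q| = 7.5, |R| = 19.5.
|P∩Q| = 0.1357.
|P∩R| = 0.
|Q∩R| = 0.4919.
|P∩Q∩R| = 0.
|P ∪ Q ∪ R| = 36.5 − 0.6276 + 0 = 35.87.

35.87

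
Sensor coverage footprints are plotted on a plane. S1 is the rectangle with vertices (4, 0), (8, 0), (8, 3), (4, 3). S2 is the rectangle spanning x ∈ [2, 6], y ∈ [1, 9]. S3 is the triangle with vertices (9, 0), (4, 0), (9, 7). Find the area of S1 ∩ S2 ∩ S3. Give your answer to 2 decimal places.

The intersection is the polygon with vertices (6,1), (4.714,1), (6,2.8).
By the shoelace formula its area is 1.16.

1.16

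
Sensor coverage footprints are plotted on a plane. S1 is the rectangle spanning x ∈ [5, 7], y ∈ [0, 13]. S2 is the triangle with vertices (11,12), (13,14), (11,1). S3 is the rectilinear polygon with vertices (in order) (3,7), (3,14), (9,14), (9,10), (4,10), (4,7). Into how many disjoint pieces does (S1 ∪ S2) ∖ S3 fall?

2

(S1 ∪ S2) ∖ S3 splits into 2 disjoint pieces (area 20, area 11).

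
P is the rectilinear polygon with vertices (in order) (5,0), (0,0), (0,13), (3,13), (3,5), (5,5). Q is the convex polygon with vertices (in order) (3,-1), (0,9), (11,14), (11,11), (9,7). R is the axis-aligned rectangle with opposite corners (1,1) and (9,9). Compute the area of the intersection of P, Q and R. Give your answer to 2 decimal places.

The intersection is the polygon with vertices (1,5.667), (1,9), (3,9), (3,5), (5,5), (5,1.667), (4.5,1), (2.4,1).
By the shoelace formula its area is 20.57.

20.57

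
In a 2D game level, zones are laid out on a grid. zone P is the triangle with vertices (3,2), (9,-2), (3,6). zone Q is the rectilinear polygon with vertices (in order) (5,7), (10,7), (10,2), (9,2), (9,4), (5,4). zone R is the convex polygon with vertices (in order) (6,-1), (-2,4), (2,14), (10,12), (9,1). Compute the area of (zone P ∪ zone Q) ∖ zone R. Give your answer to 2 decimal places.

|zone P ∪ zone Q| = 29.
|(zone P ∪ zone Q) ∩ zone R| = 24.4659.
|(zone P ∪ zone Q) ∖ zone R| = 29 − 24.4659 = 4.53.

4.53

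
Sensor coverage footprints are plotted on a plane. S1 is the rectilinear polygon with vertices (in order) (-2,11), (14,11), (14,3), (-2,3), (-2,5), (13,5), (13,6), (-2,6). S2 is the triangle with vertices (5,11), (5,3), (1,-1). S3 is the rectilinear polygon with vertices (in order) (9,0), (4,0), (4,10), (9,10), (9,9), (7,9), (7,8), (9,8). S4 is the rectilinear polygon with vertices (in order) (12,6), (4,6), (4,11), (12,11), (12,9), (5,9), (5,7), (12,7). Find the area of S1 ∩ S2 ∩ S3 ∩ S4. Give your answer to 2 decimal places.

The intersection is the polygon with vertices (5,10), (5,9), (5,7), (5,6), (4,6), (4,8), (4.667,10).
By the shoelace formula its area is 3.33.

3.33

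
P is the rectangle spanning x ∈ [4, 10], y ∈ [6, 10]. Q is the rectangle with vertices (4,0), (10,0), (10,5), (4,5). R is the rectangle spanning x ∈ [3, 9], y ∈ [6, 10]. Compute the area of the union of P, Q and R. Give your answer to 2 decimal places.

58.00

By inclusion–exclusion:
Individual areas: |P| = 24, |Q| = 30, |R| = 24.
|P∩Q| = 0 (no overlap).
|P∩R|: x∈[4,9], y∈[6,10] → 5·4 = 20.
|Q∩R| = 0 (no overlap).
|P∩Q∩R| = 0.
|P ∪ Q ∪ R| = 78 − 20 + 0 = 58.00.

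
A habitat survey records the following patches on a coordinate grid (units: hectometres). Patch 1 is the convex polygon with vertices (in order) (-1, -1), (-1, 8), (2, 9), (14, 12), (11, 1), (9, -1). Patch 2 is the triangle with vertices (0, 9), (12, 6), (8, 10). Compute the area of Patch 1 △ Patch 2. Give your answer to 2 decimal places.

125.57

|Patch 1| = 142, |Patch 2| = 18, |Patch 1∩Patch 2| = 17.2143.
|Patch 1 △ Patch 2| = |Patch 1| + |Patch 2| − 2·|Patch 1∩Patch 2| = 142 + 18 − 34.4286 = 125.57.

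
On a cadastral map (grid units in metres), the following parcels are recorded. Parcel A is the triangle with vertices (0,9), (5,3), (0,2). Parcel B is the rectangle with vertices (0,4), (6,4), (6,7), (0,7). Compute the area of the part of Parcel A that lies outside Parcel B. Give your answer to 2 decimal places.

8.75

|Parcel A| = 17.5, |Parcel A∩Parcel B| = 8.75.
|Parcel A ∖ Parcel B| = |Parcel A| − |Parcel A∩Parcel B| = 17.5 − 8.75 = 8.75.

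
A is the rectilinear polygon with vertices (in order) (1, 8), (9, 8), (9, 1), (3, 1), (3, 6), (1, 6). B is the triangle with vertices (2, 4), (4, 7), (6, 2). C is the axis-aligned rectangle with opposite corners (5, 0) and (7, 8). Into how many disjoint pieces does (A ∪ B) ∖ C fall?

2

(A ∪ B) ∖ C splits into 2 disjoint pieces (area 14, area 19).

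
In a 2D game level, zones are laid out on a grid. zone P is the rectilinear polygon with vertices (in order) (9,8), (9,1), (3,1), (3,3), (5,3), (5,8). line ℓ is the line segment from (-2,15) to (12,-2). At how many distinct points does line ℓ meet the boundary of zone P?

The segment meets the boundary at (9,1.643), (5,6.5).

2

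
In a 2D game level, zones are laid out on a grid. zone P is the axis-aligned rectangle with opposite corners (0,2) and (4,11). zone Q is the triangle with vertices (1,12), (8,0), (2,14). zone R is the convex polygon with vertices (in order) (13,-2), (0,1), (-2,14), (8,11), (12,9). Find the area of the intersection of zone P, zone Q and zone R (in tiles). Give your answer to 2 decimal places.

The intersection is the polygon with vertices (1.583,11), (3.286,11), (4,9.333), (4,6.857).
By the shoelace formula its area is 4.41.

4.41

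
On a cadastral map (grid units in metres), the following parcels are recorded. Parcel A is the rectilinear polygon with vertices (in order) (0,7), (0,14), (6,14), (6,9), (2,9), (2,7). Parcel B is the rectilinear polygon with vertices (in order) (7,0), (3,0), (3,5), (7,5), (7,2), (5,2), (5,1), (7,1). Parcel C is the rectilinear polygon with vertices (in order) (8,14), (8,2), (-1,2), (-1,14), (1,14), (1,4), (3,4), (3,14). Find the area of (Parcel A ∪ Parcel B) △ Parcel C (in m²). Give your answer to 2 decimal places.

|Parcel A ∪ Parcel B| = 52.
|(Parcel A ∪ Parcel B) ∩ Parcel C| = 34.
|(Parcel A ∪ Parcel B) △ Parcel C| = 52 + 88 − 68 = 72.00.

72.00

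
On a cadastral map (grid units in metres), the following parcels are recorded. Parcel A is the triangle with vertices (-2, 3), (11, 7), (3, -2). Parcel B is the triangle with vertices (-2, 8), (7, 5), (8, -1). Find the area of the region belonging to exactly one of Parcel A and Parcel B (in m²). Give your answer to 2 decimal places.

42.86

|Parcel A| = 42.5, |Parcel B| = 25.5, |Parcel A∩Parcel B| = 12.5698.
|Parcel A △ Parcel B| = |Parcel A| + |Parcel B| − 2·|Parcel A∩Parcel B| = 42.5 + 25.5 − 25.1396 = 42.86.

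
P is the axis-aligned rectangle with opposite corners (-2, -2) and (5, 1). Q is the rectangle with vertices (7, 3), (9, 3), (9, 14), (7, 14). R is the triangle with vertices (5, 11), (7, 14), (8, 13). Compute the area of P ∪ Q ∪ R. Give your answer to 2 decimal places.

44.67

By inclusion–exclusion:
Individual areas: |P| = 21, |Q| = 22, |R| = 2.5.
|P∩Q| = 0 (no overlap).
|P∩R| = 0.
|Q∩R| = 0.8333.
|P∩Q∩R| = 0.
|P ∪ Q ∪ R| = 45.5 − 0.8333 + 0 = 44.67.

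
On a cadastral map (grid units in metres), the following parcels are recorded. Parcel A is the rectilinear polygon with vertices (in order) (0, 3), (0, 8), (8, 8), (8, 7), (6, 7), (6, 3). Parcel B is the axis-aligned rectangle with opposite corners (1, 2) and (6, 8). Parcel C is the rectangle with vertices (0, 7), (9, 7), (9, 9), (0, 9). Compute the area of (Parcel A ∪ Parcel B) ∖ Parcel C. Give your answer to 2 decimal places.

29.00

|Parcel A ∪ Parcel B| = 37.
|(Parcel A ∪ Parcel B) ∩ Parcel C| = 8.
|(Parcel A ∪ Parcel B) ∖ Parcel C| = 37 − 8 = 29.00.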